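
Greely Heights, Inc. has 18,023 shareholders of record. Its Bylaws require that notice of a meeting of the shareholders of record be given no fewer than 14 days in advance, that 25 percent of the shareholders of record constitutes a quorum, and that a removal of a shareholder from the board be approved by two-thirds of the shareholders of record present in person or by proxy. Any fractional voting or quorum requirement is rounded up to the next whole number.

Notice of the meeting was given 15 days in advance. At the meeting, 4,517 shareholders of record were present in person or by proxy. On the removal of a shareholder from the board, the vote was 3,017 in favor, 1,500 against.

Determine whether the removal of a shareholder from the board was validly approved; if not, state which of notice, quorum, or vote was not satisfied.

Valid — all requirements satisfied.

Notice: 15 days given; 14 required. Satisfied.
Quorum: 25% of 18,023 = 4,505.75, rounded up to 4,506; 4,517 present. Satisfied.
Vote: requires two-thirds of those present (4,517); 2/3 of 4517 = 3011.33, rounded up to 3012, so 3,012 needed; 3,017 in favor. Satisfied.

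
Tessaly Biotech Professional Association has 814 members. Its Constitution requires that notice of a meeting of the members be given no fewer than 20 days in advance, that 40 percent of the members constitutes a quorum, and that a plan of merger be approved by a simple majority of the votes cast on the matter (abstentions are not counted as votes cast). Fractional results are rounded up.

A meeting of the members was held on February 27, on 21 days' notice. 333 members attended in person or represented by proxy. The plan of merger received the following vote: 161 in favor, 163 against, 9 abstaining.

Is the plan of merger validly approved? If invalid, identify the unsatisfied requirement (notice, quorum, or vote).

Invalid — vote requirement not satisfied.

Notice: 21 days given; 20 required. Satisfied.
Quorum: 40% of 814 = 325.60, rounded up to 326; 333 present. Satisfied.
Vote: requires a majority of the votes cast (333 − 9 abstaining = 324); a majority of 324 is 163, so 163 needed; 161 in favor. Not satisfied.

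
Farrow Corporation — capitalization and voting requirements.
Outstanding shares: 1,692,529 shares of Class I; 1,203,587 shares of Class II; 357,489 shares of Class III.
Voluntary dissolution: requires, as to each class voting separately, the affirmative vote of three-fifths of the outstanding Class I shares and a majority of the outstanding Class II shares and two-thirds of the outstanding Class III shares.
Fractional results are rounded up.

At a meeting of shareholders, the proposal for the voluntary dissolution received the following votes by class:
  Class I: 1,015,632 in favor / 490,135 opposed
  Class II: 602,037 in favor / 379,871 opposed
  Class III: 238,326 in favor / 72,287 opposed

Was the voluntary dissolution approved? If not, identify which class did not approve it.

Approved — every class gave the required vote.

Class I: 3/5 of 1692529 = 1015517.40, rounded up to 1015518; 1,015,518 required, 1,015,632 in favor — approved.
Class II: a majority of 1203587 is 601794; 601,794 required, 602,037 in favor — approved.
Class III: 2/3 of 357489 = 238326; 238,326 required, 238,326 in favor — approved.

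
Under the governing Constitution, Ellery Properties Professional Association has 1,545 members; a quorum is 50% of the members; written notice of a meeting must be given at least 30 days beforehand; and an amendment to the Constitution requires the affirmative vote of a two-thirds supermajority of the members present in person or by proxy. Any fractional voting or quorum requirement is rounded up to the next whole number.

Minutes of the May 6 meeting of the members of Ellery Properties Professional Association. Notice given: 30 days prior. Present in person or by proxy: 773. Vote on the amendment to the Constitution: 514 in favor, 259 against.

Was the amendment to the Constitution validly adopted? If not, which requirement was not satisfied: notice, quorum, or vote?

Invalid — vote requirement not satisfied.

Notice: 30 days given; 30 required. Satisfied.
Quorum: 50% of 1,545 = 772.50, rounded up to 773; 773 present. Satisfied.
Vote: requires two-thirds of those present (773); 2/3 of 773 = 515.33, rounded up to 516, so 516 needed; 514 in favor. Not satisfied.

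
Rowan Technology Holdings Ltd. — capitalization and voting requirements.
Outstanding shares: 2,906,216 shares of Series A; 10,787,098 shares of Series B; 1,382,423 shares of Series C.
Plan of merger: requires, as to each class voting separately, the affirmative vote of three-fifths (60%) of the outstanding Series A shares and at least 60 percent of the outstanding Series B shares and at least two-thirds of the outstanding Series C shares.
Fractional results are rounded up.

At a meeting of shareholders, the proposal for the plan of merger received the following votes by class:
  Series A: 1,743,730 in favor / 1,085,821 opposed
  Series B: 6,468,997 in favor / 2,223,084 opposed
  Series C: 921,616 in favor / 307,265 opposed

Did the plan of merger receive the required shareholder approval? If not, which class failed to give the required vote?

Not approved — the Series B shares did not give the required vote.

Series A: 3/5 of 2906216 = 1743729.60, rounded up to 1743730; 1,743,730 required, 1,743,730 in favor — approved.
Series B: 3/5 of 10787098 = 6472258.80, rounded up to 6472259; 6,472,259 required, 6,468,997 in favor — not approved.
Series C: 2/3 of 1382423 = 921615.33, rounded up to 921616; 921,616 required, 921,616 in favor — approved.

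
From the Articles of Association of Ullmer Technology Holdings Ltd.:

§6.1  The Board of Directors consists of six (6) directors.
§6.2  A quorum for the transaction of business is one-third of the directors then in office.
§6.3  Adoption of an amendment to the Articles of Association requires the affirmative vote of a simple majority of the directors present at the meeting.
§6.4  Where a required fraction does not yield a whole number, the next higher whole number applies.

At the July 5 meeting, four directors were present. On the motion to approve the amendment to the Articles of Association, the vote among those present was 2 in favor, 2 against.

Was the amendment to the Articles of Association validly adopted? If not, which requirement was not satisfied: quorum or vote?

Invalid — vote requirement not satisfied.

Quorum: 4 present; quorum is 2. Satisfied.
Vote: the amendment to the Articles of Association requires a majority of the directors present (4). A majority of 4 is 3, so 3 affirmative votes are needed; 2 voted in favor. Not satisfied.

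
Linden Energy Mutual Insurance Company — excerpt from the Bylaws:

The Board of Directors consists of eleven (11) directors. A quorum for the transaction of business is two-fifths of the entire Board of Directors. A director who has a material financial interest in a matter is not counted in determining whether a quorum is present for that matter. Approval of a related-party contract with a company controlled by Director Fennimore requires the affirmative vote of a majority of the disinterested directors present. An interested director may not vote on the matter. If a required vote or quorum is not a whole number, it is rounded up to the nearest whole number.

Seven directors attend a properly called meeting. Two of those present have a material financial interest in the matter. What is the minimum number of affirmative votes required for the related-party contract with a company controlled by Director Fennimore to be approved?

The related-party contract with a company controlled by Director Fennimore requires a majority of the disinterested directors present (7 − 2 = 5).
A majority of 5 is 3.

3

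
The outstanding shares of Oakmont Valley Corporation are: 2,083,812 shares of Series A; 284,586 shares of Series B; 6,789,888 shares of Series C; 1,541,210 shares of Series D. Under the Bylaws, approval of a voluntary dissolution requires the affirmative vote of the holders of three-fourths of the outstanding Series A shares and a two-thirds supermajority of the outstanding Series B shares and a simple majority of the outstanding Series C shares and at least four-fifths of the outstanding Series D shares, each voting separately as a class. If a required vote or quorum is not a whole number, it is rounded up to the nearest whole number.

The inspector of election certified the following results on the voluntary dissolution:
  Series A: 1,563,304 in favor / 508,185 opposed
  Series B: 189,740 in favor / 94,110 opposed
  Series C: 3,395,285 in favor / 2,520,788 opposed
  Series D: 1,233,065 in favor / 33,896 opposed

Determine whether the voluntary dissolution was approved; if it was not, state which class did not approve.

Series A: 3/4 of 2083812 = 1562859; 1,562,859 required, 1,563,304 in favor — approved.
Series B: 2/3 of 284586 = 189724; 189,724 required, 189,740 in favor — approved.
Series C: a majority of 6789888 is 3394945; 3,394,945 required, 3,395,285 in favor — approved.
Series D: 4/5 of 1541210 = 1232968; 1,232,968 required, 1,233,065 in favor — approved.

Approved — every class gave the required vote.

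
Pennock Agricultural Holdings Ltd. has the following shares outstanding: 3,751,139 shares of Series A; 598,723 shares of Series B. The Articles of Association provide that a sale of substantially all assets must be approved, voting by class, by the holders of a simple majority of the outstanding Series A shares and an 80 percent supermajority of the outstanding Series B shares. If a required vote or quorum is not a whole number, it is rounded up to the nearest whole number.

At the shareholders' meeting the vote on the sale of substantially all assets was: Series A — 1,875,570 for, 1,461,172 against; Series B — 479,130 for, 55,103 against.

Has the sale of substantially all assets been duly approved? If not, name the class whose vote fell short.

Approved — every class gave the required vote.

Series A: a majority of 3751139 is 1875570; 1,875,570 required, 1,875,570 in favor — approved.
Series B: 4/5 of 598723 = 478978.40, rounded up to 478979; 478,979 required, 479,130 in favor — approved.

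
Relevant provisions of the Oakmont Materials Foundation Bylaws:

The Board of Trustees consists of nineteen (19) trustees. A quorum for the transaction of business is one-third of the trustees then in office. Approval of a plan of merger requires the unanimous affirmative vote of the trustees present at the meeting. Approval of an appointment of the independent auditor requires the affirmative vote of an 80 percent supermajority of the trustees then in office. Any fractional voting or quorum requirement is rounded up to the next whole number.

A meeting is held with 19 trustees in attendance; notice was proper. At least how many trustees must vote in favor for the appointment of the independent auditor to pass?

16

The appointment of the independent auditor requires four-fifths of the trustees then in office (19).
4/5 of 19 = 15.20, rounded up to 16.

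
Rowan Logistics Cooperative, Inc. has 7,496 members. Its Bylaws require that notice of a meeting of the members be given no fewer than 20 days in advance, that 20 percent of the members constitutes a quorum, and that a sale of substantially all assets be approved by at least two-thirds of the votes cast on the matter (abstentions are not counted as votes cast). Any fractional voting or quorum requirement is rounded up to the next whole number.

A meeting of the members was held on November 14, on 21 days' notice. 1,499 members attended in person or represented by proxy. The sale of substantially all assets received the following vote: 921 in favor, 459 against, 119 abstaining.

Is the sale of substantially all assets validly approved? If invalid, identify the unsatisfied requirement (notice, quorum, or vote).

Notice: 21 days given; 20 required. Satisfied.
Quorum: 20% of 7,496 = 1,499.20, rounded up to 1,500; 1,499 present. Not satisfied.
Vote: requires two-thirds of the votes cast (1,499 − 119 abstaining = 1,380); 2/3 of 1380 = 920, so 920 needed; 921 in favor. Satisfied.

Invalid — quorum requirement not satisfied.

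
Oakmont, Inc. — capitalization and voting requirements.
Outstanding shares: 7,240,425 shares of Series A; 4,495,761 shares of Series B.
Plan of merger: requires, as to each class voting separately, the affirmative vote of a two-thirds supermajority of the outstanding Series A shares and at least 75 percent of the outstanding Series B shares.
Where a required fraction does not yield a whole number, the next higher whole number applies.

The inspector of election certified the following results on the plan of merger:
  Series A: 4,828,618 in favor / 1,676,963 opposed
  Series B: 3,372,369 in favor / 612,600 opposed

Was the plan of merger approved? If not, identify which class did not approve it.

Approved — every class gave the required vote.

Series A: 2/3 of 7240425 = 4826950; 4,826,950 required, 4,828,618 in favor — approved.
Series B: 3/4 of 4495761 = 3371820.75, rounded up to 3371821; 3,371,821 required, 3,372,369 in favor — approved.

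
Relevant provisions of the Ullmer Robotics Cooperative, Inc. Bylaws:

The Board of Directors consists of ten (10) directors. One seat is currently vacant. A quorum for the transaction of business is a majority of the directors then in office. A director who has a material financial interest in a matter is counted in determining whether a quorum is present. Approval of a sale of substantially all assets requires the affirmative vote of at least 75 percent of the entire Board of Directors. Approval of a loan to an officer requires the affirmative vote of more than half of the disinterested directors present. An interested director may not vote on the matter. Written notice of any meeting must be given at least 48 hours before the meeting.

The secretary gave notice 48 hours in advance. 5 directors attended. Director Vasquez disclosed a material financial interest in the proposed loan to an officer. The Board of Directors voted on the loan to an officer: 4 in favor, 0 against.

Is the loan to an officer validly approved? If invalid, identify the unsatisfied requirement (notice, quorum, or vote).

Valid — all requirements satisfied.

Notice: 48 hours given; 48 required (48 ≥ 48). Satisfied.
Quorum: 5 present (interested directors count toward quorum); quorum is 5. Satisfied.
Vote: the loan to an officer requires a majority of the disinterested directors present (5 − 1 = 4). A majority of 4 is 3, so 3 affirmative votes are needed; 4 voted in favor. Satisfied.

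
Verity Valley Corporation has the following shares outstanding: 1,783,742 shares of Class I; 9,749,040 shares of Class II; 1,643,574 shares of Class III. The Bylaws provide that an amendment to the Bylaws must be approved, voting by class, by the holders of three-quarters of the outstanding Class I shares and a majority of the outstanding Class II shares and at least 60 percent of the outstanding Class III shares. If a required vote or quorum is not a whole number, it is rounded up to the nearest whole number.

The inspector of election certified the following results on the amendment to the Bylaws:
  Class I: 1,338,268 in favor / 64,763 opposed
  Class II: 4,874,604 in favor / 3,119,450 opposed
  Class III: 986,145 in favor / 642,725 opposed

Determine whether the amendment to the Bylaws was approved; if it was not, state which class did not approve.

Class I: 3/4 of 1783742 = 1337806.50, rounded up to 1337807; 1,337,807 required, 1,338,268 in favor — approved.
Class II: a majority of 9749040 is 4874521; 4,874,521 required, 4,874,604 in favor — approved.
Class III: 3/5 of 1643574 = 986144.40, rounded up to 986145; 986,145 required, 986,145 in favor — approved.

Approved — every class gave the required vote.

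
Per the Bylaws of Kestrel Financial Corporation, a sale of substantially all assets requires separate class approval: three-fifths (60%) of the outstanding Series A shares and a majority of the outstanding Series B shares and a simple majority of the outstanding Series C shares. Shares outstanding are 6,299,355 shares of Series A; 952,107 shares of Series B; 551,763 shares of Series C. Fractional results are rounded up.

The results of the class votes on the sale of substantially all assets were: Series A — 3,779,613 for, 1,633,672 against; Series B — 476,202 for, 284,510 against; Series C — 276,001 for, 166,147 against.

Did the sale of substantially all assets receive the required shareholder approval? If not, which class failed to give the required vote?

Series A: 3/5 of 6299355 = 3779613; 3,779,613 required, 3,779,613 in favor — approved.
Series B: a majority of 952107 is 476054; 476,054 required, 476,202 in favor — approved.
Series C: a majority of 551763 is 275882; 275,882 required, 276,001 in favor — approved.

Approved — every class gave the required vote.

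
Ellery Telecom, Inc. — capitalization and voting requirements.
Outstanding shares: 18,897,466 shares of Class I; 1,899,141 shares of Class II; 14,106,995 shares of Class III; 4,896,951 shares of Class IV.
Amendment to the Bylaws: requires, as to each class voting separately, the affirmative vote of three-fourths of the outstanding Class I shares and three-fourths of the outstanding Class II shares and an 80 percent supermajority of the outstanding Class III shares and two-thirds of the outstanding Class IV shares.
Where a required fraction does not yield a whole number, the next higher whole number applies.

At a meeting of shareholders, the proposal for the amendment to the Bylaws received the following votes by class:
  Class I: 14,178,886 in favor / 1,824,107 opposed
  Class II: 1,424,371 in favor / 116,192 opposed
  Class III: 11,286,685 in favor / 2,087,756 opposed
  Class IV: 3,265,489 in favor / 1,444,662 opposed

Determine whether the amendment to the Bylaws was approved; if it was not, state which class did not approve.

Class I: 3/4 of 18897466 = 14173099.50, rounded up to 14173100; 14,173,100 required, 14,178,886 in favor — approved.
Class II: 3/4 of 1899141 = 1424355.75, rounded up to 1424356; 1,424,356 required, 1,424,371 in favor — approved.
Class III: 4/5 of 14106995 = 11285596; 11,285,596 required, 11,286,685 in favor — approved.
Class IV: 2/3 of 4896951 = 3264634; 3,264,634 required, 3,265,489 in favor — approved.

Approved — every class gave the required vote.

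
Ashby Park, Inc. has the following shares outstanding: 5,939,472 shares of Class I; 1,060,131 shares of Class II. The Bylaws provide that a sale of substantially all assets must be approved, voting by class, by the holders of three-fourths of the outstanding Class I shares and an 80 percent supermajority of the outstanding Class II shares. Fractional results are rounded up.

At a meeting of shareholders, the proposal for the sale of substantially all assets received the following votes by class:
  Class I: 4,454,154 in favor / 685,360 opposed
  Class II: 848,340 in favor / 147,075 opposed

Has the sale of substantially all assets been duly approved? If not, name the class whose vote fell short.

Not approved — the Class I shares did not give the required vote.

Class I: 3/4 of 5939472 = 4454604; 4,454,604 required, 4,454,154 in favor — not approved.
Class II: 4/5 of 1060131 = 848104.80, rounded up to 848105; 848,105 required, 848,340 in favor — approved.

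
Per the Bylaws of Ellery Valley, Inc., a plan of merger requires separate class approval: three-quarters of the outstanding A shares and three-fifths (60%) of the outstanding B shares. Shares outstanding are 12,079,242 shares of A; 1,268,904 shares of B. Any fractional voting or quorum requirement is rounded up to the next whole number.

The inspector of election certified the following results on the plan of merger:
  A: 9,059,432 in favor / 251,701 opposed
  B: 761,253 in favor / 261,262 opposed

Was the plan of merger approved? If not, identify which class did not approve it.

A: 3/4 of 12079242 = 9059431.50, rounded up to 9059432; 9,059,432 required, 9,059,432 in favor — approved.
B: 3/5 of 1268904 = 761342.40, rounded up to 761343; 761,343 required, 761,253 in favor — not approved.

Not approved — the B shares did not give the required vote.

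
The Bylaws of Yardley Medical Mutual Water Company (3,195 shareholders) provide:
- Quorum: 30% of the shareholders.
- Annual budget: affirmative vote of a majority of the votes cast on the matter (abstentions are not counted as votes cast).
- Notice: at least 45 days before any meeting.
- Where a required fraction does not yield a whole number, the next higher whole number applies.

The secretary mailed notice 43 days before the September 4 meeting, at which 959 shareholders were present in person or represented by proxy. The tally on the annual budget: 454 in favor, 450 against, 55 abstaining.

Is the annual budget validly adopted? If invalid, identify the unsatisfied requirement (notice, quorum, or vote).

Notice: 43 days given; 45 required. Not satisfied.
Quorum: 30% of 3,195 = 958.50, rounded up to 959; 959 present. Satisfied.
Vote: requires a majority of the votes cast (959 − 55 abstaining = 904); a majority of 904 is 453, so 453 needed; 454 in favor. Satisfied.

Invalid — notice requirement not satisfied.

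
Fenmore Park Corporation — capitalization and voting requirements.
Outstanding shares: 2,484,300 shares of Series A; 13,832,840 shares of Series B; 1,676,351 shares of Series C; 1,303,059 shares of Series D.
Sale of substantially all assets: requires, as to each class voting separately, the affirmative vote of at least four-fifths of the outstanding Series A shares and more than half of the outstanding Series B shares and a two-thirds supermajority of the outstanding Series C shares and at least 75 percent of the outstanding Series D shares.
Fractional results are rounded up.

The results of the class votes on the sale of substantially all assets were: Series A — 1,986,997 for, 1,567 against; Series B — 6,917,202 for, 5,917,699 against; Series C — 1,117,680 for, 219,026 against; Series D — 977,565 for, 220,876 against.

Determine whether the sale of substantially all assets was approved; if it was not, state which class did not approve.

Not approved — the Series A shares did not give the required vote.

Series A: 4/5 of 2484300 = 1987440; 1,987,440 required, 1,986,997 in favor — not approved.
Series B: a majority of 13832840 is 6916421; 6,916,421 required, 6,917,202 in favor — approved.
Series C: 2/3 of 1676351 = 1117567.33, rounded up to 1117568; 1,117,568 required, 1,117,680 in favor — approved.
Series D: 3/4 of 1303059 = 977294.25, rounded up to 977295; 977,295 required, 977,565 in favor — approved.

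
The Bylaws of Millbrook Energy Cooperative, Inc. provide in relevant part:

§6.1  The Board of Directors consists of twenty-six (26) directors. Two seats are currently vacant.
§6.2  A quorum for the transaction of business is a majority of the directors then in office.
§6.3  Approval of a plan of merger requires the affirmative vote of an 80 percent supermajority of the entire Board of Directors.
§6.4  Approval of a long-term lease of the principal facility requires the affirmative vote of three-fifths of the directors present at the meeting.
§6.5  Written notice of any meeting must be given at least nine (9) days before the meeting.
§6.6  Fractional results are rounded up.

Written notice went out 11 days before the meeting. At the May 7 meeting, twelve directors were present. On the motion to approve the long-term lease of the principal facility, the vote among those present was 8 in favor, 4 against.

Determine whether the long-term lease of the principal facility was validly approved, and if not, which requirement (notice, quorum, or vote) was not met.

Notice: 11 days given; 9 required (11 ≥ 9). Satisfied.
Quorum: 12 present; quorum is 13. Not satisfied.
Vote: the long-term lease of the principal facility requires three-fifths of the directors present (12). 3/5 of 12 = 7.20, rounded up to 8, so 8 affirmative votes are needed; 8 voted in favor. Satisfied. (Moot — without a quorum no business can be validly transacted.)

Invalid — quorum requirement not satisfied.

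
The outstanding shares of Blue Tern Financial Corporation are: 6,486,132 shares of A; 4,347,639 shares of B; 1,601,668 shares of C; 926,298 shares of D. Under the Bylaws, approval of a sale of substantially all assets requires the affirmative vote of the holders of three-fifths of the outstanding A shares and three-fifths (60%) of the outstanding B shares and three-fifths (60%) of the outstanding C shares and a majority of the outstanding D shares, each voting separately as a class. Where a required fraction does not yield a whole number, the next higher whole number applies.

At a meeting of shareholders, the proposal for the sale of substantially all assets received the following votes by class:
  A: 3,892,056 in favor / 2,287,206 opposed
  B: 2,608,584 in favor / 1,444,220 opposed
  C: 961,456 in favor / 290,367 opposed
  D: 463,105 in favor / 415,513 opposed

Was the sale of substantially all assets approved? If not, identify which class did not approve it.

Not approved — the D shares did not give the required vote.

A: 3/5 of 6486132 = 3891679.20, rounded up to 3891680; 3,891,680 required, 3,892,056 in favor — approved.
B: 3/5 of 4347639 = 2608583.40, rounded up to 2608584; 2,608,584 required, 2,608,584 in favor — approved.
C: 3/5 of 1601668 = 961000.80, rounded up to 961001; 961,001 required, 961,456 in favor — approved.
D: a majority of 926298 is 463150; 463,150 required, 463,105 in favor — not approved.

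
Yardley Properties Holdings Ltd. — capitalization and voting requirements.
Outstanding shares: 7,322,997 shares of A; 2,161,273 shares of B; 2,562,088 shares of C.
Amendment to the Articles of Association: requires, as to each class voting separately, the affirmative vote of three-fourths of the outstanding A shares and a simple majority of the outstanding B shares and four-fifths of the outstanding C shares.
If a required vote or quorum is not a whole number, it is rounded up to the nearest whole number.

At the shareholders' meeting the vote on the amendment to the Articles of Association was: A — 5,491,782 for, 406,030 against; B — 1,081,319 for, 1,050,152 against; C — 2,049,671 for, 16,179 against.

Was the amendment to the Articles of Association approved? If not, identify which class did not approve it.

Not approved — the A shares did not give the required vote.

A: 3/4 of 7322997 = 5492247.75, rounded up to 5492248; 5,492,248 required, 5,491,782 in favor — not approved.
B: a majority of 2161273 is 1080637; 1,080,637 required, 1,081,319 in favor — approved.
C: 4/5 of 2562088 = 2049670.40, rounded up to 2049671; 2,049,671 required, 2,049,671 in favor — approved.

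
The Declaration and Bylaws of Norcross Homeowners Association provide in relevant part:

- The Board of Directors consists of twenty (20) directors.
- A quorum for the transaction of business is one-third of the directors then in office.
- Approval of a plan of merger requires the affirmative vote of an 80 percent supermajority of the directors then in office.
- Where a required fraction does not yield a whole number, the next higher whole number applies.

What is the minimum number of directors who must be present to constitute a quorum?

1/3 of 20 = 6.67, rounded up to 7.

7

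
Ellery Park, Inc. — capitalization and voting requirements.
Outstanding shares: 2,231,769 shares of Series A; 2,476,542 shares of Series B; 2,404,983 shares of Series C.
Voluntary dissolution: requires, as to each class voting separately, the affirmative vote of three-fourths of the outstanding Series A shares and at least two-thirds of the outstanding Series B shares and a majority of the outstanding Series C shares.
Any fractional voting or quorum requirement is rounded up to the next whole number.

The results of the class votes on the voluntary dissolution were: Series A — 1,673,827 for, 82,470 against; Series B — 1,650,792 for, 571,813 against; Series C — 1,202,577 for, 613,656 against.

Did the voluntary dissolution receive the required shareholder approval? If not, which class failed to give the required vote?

Not approved — the Series B shares did not give the required vote.

Series A: 3/4 of 2231769 = 1673826.75, rounded up to 1673827; 1,673,827 required, 1,673,827 in favor — approved.
Series B: 2/3 of 2476542 = 1651028; 1,651,028 required, 1,650,792 in favor — not approved.
Series C: a majority of 2404983 is 1202492; 1,202,492 required, 1,202,577 in favor — approved.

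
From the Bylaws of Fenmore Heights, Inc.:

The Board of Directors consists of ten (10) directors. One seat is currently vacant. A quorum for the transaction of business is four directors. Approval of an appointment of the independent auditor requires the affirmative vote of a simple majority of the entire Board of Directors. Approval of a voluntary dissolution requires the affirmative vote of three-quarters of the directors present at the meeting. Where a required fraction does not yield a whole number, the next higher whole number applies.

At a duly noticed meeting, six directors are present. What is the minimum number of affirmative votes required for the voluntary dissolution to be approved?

5

The voluntary dissolution requires three-fourths of the directors present (6).
3/4 of 6 = 4.50, rounded up to 5.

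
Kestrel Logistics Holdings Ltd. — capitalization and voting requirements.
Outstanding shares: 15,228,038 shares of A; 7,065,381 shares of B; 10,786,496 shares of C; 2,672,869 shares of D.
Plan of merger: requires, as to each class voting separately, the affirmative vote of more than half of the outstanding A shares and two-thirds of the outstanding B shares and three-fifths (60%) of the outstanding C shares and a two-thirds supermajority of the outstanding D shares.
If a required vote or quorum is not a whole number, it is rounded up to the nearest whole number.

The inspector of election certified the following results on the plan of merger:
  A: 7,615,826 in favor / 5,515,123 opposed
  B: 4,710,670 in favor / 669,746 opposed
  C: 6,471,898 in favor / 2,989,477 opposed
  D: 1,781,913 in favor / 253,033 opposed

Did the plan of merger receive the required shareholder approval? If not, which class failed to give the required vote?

Approved — every class gave the required vote.

A: a majority of 15228038 is 7614020; 7,614,020 required, 7,615,826 in favor — approved.
B: 2/3 of 7065381 = 4710254; 4,710,254 required, 4,710,670 in favor — approved.
C: 3/5 of 10786496 = 6471897.60, rounded up to 6471898; 6,471,898 required, 6,471,898 in favor — approved.
D: 2/3 of 2672869 = 1781912.67, rounded up to 1781913; 1,781,913 required, 1,781,913 in favor — approved.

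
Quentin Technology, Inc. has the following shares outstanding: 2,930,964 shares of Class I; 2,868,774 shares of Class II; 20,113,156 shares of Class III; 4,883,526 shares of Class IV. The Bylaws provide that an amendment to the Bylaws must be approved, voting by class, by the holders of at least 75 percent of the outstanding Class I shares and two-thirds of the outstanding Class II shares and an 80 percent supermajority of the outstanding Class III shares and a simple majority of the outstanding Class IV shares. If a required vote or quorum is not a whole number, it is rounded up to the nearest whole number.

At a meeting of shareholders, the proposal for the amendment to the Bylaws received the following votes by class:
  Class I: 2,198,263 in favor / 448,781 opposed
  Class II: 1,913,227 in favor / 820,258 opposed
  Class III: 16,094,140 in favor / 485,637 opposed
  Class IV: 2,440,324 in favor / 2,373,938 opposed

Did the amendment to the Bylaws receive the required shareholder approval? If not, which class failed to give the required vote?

Class I: 3/4 of 2930964 = 2198223; 2,198,223 required, 2,198,263 in favor — approved.
Class II: 2/3 of 2868774 = 1912516; 1,912,516 required, 1,913,227 in favor — approved.
Class III: 4/5 of 20113156 = 16090524.80, rounded up to 16090525; 16,090,525 required, 16,094,140 in favor — approved.
Class IV: a majority of 4883526 is 2441764; 2,441,764 required, 2,440,324 in favor — not approved.

Not approved — the Class IV shares did not give the required vote.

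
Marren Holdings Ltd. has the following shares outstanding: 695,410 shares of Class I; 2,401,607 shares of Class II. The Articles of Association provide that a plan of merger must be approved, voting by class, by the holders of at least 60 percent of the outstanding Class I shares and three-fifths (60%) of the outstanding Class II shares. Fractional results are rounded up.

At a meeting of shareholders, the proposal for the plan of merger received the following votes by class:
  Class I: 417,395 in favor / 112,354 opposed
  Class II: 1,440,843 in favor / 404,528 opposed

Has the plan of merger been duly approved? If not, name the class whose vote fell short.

Class I: 3/5 of 695410 = 417246; 417,246 required, 417,395 in favor — approved.
Class II: 3/5 of 2401607 = 1440964.20, rounded up to 1440965; 1,440,965 required, 1,440,843 in favor — not approved.

Not approved — the Class II shares did not give the required vote.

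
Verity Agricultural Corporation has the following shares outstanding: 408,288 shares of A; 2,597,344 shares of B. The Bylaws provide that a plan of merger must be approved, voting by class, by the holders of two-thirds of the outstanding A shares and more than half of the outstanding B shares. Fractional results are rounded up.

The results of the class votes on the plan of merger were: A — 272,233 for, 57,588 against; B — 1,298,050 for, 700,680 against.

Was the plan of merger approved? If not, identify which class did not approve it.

A: 2/3 of 408288 = 272192; 272,192 required, 272,233 in favor — approved.
B: a majority of 2597344 is 1298673; 1,298,673 required, 1,298,050 in favor — not approved.

Not approved — the B shares did not give the required vote.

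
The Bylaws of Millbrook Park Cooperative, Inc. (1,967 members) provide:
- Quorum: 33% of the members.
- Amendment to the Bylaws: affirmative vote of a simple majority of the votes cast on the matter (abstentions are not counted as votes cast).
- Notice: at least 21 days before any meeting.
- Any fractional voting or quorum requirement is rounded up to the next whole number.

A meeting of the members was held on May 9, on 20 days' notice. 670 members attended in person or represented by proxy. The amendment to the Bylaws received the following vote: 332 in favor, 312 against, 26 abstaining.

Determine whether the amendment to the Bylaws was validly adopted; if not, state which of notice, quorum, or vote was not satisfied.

Notice: 20 days given; 21 required. Not satisfied.
Quorum: 33% of 1,967 = 649.11, rounded up to 650; 670 present. Satisfied.
Vote: requires a majority of the votes cast (670 − 26 abstaining = 644); a majority of 644 is 323, so 323 needed; 332 in favor. Satisfied.

Invalid — notice requirement not satisfied.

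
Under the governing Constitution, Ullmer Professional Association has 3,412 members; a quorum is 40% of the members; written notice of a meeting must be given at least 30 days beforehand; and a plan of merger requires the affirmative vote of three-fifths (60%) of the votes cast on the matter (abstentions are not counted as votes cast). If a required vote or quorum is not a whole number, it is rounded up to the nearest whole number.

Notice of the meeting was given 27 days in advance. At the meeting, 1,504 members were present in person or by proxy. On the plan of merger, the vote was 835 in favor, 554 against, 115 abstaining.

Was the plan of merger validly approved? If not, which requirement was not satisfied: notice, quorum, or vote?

Notice: 27 days given; 30 required. Not satisfied.
Quorum: 40% of 3,412 = 1,364.80, rounded up to 1,365; 1,504 present. Satisfied.
Vote: requires three-fifths of the votes cast (1,504 − 115 abstaining = 1,389); 3/5 of 1389 = 833.40, rounded up to 834, so 834 needed; 835 in favor. Satisfied.

Invalid — notice requirement not satisfied.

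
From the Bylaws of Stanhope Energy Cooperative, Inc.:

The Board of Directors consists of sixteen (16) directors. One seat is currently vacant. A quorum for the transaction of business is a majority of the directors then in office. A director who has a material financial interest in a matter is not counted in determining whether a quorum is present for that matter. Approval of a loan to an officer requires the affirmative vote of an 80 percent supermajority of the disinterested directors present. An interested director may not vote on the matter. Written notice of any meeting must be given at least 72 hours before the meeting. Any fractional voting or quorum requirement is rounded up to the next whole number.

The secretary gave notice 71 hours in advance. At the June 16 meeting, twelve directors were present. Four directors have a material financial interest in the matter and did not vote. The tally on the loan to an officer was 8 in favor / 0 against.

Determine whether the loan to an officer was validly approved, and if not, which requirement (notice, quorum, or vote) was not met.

Invalid — notice requirement not satisfied.

Notice: 71 hours given; 72 required (71 < 72). Not satisfied.
Quorum: 12 present, but the 4 interested directors do not count, leaving 8. Quorum is 8. Satisfied.
Vote: the loan to an officer requires four-fifths of the disinterested directors present (12 − 4 = 8). 4/5 of 8 = 6.40, rounded up to 7, so 7 affirmative votes are needed; 8 voted in favor. Satisfied.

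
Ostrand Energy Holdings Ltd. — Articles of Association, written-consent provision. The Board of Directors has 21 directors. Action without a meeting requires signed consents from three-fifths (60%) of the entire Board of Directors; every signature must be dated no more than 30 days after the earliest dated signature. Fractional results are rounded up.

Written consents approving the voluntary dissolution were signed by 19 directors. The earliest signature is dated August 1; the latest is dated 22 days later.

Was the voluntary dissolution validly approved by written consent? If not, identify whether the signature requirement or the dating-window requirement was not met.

Signatures required: three-fifths (60%) of 21 — 3/5 of 21 = 12.60, rounded up to 13, so 13 needed; 19 signed. Sufficient.
Dating window: the latest signature is 22 days after the earliest; the limit is 30 days. Within the window.

Effective — both the signature and dating-window requirements are satisfied.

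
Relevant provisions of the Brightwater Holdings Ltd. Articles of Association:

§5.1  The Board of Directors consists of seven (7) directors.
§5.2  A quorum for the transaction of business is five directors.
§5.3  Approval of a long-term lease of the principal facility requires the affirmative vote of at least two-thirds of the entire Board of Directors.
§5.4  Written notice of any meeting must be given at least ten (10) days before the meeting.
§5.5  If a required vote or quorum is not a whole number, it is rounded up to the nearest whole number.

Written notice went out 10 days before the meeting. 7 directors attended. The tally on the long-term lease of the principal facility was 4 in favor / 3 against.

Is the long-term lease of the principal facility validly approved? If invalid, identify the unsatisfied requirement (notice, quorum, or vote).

Notice: 10 days given; 10 required (10 ≥ 10). Satisfied.
Quorum: 7 present; quorum is 5. Satisfied.
Vote: the long-term lease of the principal facility requires two-thirds of the entire Board of Directors (7). 2/3 of 7 = 4.67, rounded up to 5, so 5 affirmative votes are needed; 4 voted in favor. Not satisfied.

Invalid — vote requirement not satisfied.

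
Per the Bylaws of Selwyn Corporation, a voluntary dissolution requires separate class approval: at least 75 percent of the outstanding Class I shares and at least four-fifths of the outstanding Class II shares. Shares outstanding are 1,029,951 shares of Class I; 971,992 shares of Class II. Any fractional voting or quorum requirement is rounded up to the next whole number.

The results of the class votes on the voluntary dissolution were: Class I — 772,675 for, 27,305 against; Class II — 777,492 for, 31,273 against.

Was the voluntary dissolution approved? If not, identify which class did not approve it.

Not approved — the Class II shares did not give the required vote.

Class I: 3/4 of 1029951 = 772463.25, rounded up to 772464; 772,464 required, 772,675 in favor — approved.
Class II: 4/5 of 971992 = 777593.60, rounded up to 777594; 777,594 required, 777,492 in favor — not approved.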